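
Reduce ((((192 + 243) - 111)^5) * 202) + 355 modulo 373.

192 + 243 = 435 ≡ 62 (mod 373)
62 - 111 = -49 ≡ 324 (mod 373)
(324)^5 ≡ 262 (mod 373)
262 * 202 = 52924 ≡ 331 (mod 373)
331 + 355 = 686 ≡ 313 (mod 373)

313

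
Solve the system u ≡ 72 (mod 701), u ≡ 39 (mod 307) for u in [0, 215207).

118541

701⁻¹ mod 307: 701×60 ≡ 1 (mod 307), so 701⁻¹ ≡ 60.
u = 72 + 701×((39 − 72)×60 mod 307) = 72 + 701×169 = 118541.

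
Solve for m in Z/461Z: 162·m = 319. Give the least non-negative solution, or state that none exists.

gcd(162, 461) = 1, so a unique solution mod 461 exists.
162⁻¹ ≡ 37 (mod 461).
m ≡ 37·319 ≡ 278 (mod 461).

278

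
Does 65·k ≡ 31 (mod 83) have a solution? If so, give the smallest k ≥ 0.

gcd(65, 83) = 1, so a unique solution mod 83 exists.
65⁻¹ ≡ 23 (mod 83).
k ≡ 23·31 ≡ 49 (mod 83).

49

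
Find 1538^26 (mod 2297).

91

26 in binary is 11010, i.e. 26 = 16 + 8 + 2.
1538^1 ≡ 1538 (mod 2297)
1538^2 ≡ 1538^2 = 2365444 ≡ 1831 (mod 2297)
1538^4 ≡ 1831^2 = 3352561 ≡ 1238 (mod 2297)
1538^8 ≡ 1238^2 = 1532644 ≡ 545 (mod 2297)
1538^16 ≡ 545^2 = 297025 ≡ 712 (mod 2297)
1538^26 = 1538^16 × 1538^8 × 1538^2 ≡ 712 × 545 × 1831 (mod 2297).
Accumulate the product:
712 × 545 = 388040 ≡ 2144
2144 × 1831 = 3925664 ≡ 91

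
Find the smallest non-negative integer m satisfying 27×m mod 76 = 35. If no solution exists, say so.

gcd(27, 76) = 1, so a unique solution mod 76 exists.
27⁻¹ ≡ 31 (mod 76).
m ≡ 31×35 ≡ 21 (mod 76).

21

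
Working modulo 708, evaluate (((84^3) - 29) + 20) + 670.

(84)^3 ≡ 108 (mod 708)
108 - 29 = 79
79 + 20 = 99
99 + 670 = 769 ≡ 61 (mod 708)

61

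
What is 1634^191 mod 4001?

265

191 in binary is 10111111, i.e. 191 = 128 + 32 + 16 + 8 + 4 + 2 + 1.
1634^1 ≡ 1634 (mod 4001)
1634^2 ≡ 1634^2 = 2669956 ≡ 1289 (mod 4001)
1634^4 ≡ 1289^2 = 1661521 ≡ 1106 (mod 4001)
1634^8 ≡ 1106^2 = 1223236 ≡ 2931 (mod 4001)
1634^16 ≡ 2931^2 = 8590761 ≡ 614 (mod 4001)
1634^32 ≡ 614^2 = 376996 ≡ 902 (mod 4001)
1634^64 ≡ 902^2 = 813604 ≡ 1401 (mod 4001)
1634^128 ≡ 1401^2 = 1962801 ≡ 2311 (mod 4001)
1634^191 = 1634^128 × 1634^32 × 1634^16 × 1634^8 × 1634^4 × 1634^2 × 1634^1 ≡ 2311 × 902 × 614 × 2931 × 1106 × 1289 × 1634 (mod 4001).
Accumulate the product:
2311 × 902 = 2084522 ≡ 1
1 × 614 = 614
614 × 2931 = 1799634 ≡ 3185
3185 × 1106 = 3522610 ≡ 1730
1730 × 1289 = 2229970 ≡ 1413
1413 × 1634 = 2308842 ≡ 265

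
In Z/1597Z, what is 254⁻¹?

By the extended Euclidean algorithm:
1597 = 6*254 + 73
254 = 3*73 + 35
73 = 2*35 + 3
35 = 11*3 + 2
3 = 1*2 + 1
2 = 2*1 + 0
gcd(254, 1597) = 1, so the inverse exists.
Back-substitute for 1:
1 = 1*3 − 1*2
  = −1*35 + 12*3
  = 12*73 − 25*35
  = −25*254 + 87*73
  = 87*1597 − 547*254
So 254⁻¹ ≡ −547 ≡ 1050 (mod 1597).

1050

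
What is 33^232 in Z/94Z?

55

By square-and-multiply:
232 in binary is 11101000, i.e. 232 = 128 + 64 + 32 + 8.
33^1 ≡ 33 (mod 94)
33^2 ≡ 33^2 = 1089 ≡ 55 (mod 94)
33^4 ≡ 55^2 = 3025 ≡ 17 (mod 94)
33^8 ≡ 17^2 = 289 ≡ 7 (mod 94)
33^16 ≡ 7^2 = 49 (mod 94)
33^32 ≡ 49^2 = 2401 ≡ 51 (mod 94)
33^64 ≡ 51^2 = 2601 ≡ 63 (mod 94)
33^128 ≡ 63^2 = 3969 ≡ 21 (mod 94)
33^232 = 33^128 * 33^64 * 33^32 * 33^8 ≡ 21 * 63 * 51 * 7 (mod 94).
Accumulate the product:
21 * 63 = 1323 ≡ 7
7 * 51 = 357 ≡ 75
75 * 7 = 525 ≡ 55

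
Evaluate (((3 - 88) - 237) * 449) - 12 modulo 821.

3 - 88 = -85 ≡ 736 (mod 821)
736 - 237 = 499
499 * 449 = 224051 ≡ 739 (mod 821)
739 - 12 = 727

727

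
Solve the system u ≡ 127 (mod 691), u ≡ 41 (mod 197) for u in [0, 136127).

51261

691⁻¹ mod 197: 691·132 ≡ 1 (mod 197), so 691⁻¹ ≡ 132.
u = 127 + 691·((41 − 127)·132 mod 197) = 127 + 691·74 = 51261.
Check: 51261 mod 691 = 127, 51261 mod 197 = 41. ✓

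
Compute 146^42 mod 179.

Compute successive squares:
146^1 ≡ 146 (mod 179)
146^2 ≡ 146^2 = 21316 ≡ 15 (mod 179)
146^4 ≡ 15^2 = 225 ≡ 46 (mod 179)
146^8 ≡ 46^2 = 2116 ≡ 147 (mod 179)
146^16 ≡ 147^2 = 21609 ≡ 129 (mod 179)
146^32 ≡ 129^2 = 16641 ≡ 173 (mod 179)
146^42 = 146^32 × 146^8 × 146^2 ≡ 173 × 147 × 15 (mod 179).
Accumulate the product:
173 × 147 = 25431 ≡ 13
13 × 15 = 195 ≡ 16

16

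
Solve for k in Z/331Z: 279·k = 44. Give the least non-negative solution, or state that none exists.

101

gcd(279, 331) = 1, so a unique solution mod 331 exists.
279⁻¹ ≡ 70 (mod 331).
k ≡ 70·44 ≡ 101 (mod 331).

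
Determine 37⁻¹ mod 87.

40

By the extended Euclidean algorithm:
87 = 2*37 + 13
37 = 2*13 + 11
13 = 1*11 + 2
11 = 5*2 + 1
2 = 2*1 + 0
gcd(37, 87) = 1, so the inverse exists.
Bézout: 1 = −17*87 + 40*37.
So 37⁻¹ ≡ 40 (mod 87).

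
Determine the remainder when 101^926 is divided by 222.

211

By square-and-multiply:
101^1 ≡ 101 (mod 222)
101^2 ≡ 101^2 = 10201 ≡ 211 (mod 222)
101^4 ≡ 211^2 = 44521 ≡ 121 (mod 222)
101^8 ≡ 121^2 = 14641 ≡ 211 (mod 222)
101^16 ≡ 211^2 = 44521 ≡ 121 (mod 222)
101^32 ≡ 121^2 = 14641 ≡ 211 (mod 222)
101^64 ≡ 211^2 = 44521 ≡ 121 (mod 222)
101^128 ≡ 121^2 = 14641 ≡ 211 (mod 222)
101^256 ≡ 211^2 = 44521 ≡ 121 (mod 222)
101^512 ≡ 121^2 = 14641 ≡ 211 (mod 222)
101^926 = 101^512 × 101^256 × 101^128 × 101^16 × 101^8 × 101^4 × 101^2 ≡ 211 × 121 × 211 × 121 × 211 × 121 × 211 (mod 222).
Accumulate the product:
211 × 121 = 25531 ≡ 1
1 × 211 = 211
211 × 121 = 25531 ≡ 1
1 × 211 = 211
211 × 121 = 25531 ≡ 1
1 × 211 = 211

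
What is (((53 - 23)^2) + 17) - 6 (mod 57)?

53 - 23 = 30
(30)^2 ≡ 45 (mod 57)
45 + 17 = 62 ≡ 5 (mod 57)
5 - 6 = -1 ≡ 56 (mod 57)

56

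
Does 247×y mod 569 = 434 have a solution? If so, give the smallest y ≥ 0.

345

gcd(247, 569) = 1, so a unique solution mod 569 exists.
247⁻¹ ≡ 440 (mod 569).
y ≡ 440×434 ≡ 345 (mod 569).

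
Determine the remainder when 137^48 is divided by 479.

Compute successive squares:
48 in binary is 110000, i.e. 48 = 32 + 16.
137^1 ≡ 137 (mod 479)
137^2 ≡ 137^2 = 18769 ≡ 88 (mod 479)
137^4 ≡ 88^2 = 7744 ≡ 80 (mod 479)
137^8 ≡ 80^2 = 6400 ≡ 173 (mod 479)
137^16 ≡ 173^2 = 29929 ≡ 231 (mod 479)
137^32 ≡ 231^2 = 53361 ≡ 192 (mod 479)
137^48 = 137^32 · 137^16 ≡ 192 · 231 (mod 479).
192 · 231 = 44352 ≡ 284 (mod 479).

284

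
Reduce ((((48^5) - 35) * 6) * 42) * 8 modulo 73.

44

(48)^5 ≡ 23 (mod 73)
23 - 35 = -12 ≡ 61 (mod 73)
61 * 6 = 366 ≡ 1 (mod 73)
1 * 42 = 42
42 * 8 = 336 ≡ 44 (mod 73)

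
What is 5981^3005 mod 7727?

6763

By square-and-multiply:
3005 in binary is 101110111101, i.e. 3005 = 2048 + 512 + 256 + 128 + 32 + 16 + 8 + 4 + 1.
5981^1 ≡ 5981 (mod 7727)
5981^2 ≡ 5981^2 = 35772361 ≡ 4078 (mod 7727)
5981^4 ≡ 4078^2 = 16630084 ≡ 1580 (mod 7727)
5981^8 ≡ 1580^2 = 2496400 ≡ 579 (mod 7727)
5981^16 ≡ 579^2 = 335241 ≡ 2980 (mod 7727)
5981^32 ≡ 2980^2 = 8880400 ≡ 2077 (mod 7727)
5981^64 ≡ 2077^2 = 4313929 ≡ 2263 (mod 7727)
5981^128 ≡ 2263^2 = 5121169 ≡ 5895 (mod 7727)
5981^256 ≡ 5895^2 = 34751025 ≡ 2706 (mod 7727)
5981^512 ≡ 2706^2 = 7322436 ≡ 4967 (mod 7727)
5981^1024 ≡ 4967^2 = 24671089 ≡ 6505 (mod 7727)
5981^2048 ≡ 6505^2 = 42315025 ≡ 1973 (mod 7727)
5981^3005 = 5981^2048 × 5981^512 × 5981^256 × 5981^128 × 5981^32 × 5981^16 × 5981^8 × 5981^4 × 5981^1 ≡ 1973 × 4967 × 2706 × 5895 × 2077 × 2980 × 579 × 1580 × 5981 (mod 7727).
Accumulate the product:
1973 × 4967 = 9799891 ≡ 2055
2055 × 2706 = 5560830 ≡ 5117
5117 × 5895 = 30164715 ≡ 6234
6234 × 2077 = 12948018 ≡ 5293
5293 × 2980 = 15773140 ≡ 2333
2333 × 579 = 1350807 ≡ 6309
6309 × 1580 = 9968220 ≡ 390
390 × 5981 = 2332590 ≡ 6763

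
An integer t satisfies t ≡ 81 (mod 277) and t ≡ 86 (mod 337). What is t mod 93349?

7837

277⁻¹ mod 337: 277*73 ≡ 1 (mod 337), so 277⁻¹ ≡ 73.
t = 81 + 277*((86 − 81)*73 mod 337) = 81 + 277*28 = 7837.
Check: 7837 mod 277 = 81, 7837 mod 337 = 86. ✓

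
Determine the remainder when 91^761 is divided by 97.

81

Compute successive squares:
761 in binary is 1011111001, i.e. 761 = 512 + 128 + 64 + 32 + 16 + 8 + 1.
91^1 ≡ 91 (mod 97)
91^2 ≡ 91^2 = 8281 ≡ 36 (mod 97)
91^4 ≡ 36^2 = 1296 ≡ 35 (mod 97)
91^8 ≡ 35^2 = 1225 ≡ 61 (mod 97)
91^16 ≡ 61^2 = 3721 ≡ 35 (mod 97)
91^32 ≡ 35^2 = 1225 ≡ 61 (mod 97)
91^64 ≡ 61^2 = 3721 ≡ 35 (mod 97)
91^128 ≡ 35^2 = 1225 ≡ 61 (mod 97)
91^256 ≡ 61^2 = 3721 ≡ 35 (mod 97)
91^512 ≡ 35^2 = 1225 ≡ 61 (mod 97)
91^761 = 91^512 * 91^128 * 91^64 * 91^32 * 91^16 * 91^8 * 91^1 ≡ 61 * 61 * 35 * 61 * 35 * 61 * 91 (mod 97).
Accumulate the product:
61 * 61 = 3721 ≡ 35
35 * 35 = 1225 ≡ 61
61 * 61 = 3721 ≡ 35
35 * 35 = 1225 ≡ 61
61 * 61 = 3721 ≡ 35
35 * 91 = 3185 ≡ 81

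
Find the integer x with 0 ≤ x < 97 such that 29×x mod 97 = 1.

87

By the extended Euclidean algorithm:
97 = 3·29 + 10
29 = 2·10 + 9
10 = 1·9 + 1
9 = 9·1 + 0
gcd(29, 97) = 1, so the inverse exists.
Back-substitute for 1:
1 = 1·10 − 1·9
  = −1·29 + 3·10
  = 3·97 − 10·29
So 29⁻¹ ≡ −10 ≡ 87 (mod 97).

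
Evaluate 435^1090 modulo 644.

393

Using repeated squaring:
1090 in binary is 10001000010, i.e. 1090 = 1024 + 64 + 2.
435^1 ≡ 435 (mod 644)
435^2 ≡ 435^2 = 189225 ≡ 533 (mod 644)
435^4 ≡ 533^2 = 284089 ≡ 85 (mod 644)
435^8 ≡ 85^2 = 7225 ≡ 141 (mod 644)
435^16 ≡ 141^2 = 19881 ≡ 561 (mod 644)
435^32 ≡ 561^2 = 314721 ≡ 449 (mod 644)
435^64 ≡ 449^2 = 201601 ≡ 29 (mod 644)
435^128 ≡ 29^2 = 841 ≡ 197 (mod 644)
435^256 ≡ 197^2 = 38809 ≡ 169 (mod 644)
435^512 ≡ 169^2 = 28561 ≡ 225 (mod 644)
435^1024 ≡ 225^2 = 50625 ≡ 393 (mod 644)
435^1090 = 435^1024 * 435^64 * 435^2 ≡ 393 * 29 * 533 (mod 644).
Accumulate the product:
393 * 29 = 11397 ≡ 449
449 * 533 = 239317 ≡ 393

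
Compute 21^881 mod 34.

By square-and-multiply:
881 in binary is 1101110001, i.e. 881 = 512 + 256 + 64 + 32 + 16 + 1.
21^1 ≡ 21 (mod 34)
21^2 ≡ 21^2 = 441 ≡ 33 (mod 34)
21^4 ≡ 33^2 = 1089 ≡ 1 (mod 34)
21^8 ≡ 1^2 = 1 (mod 34)
21^16 ≡ 1^2 = 1 (mod 34)
21^32 ≡ 1^2 = 1 (mod 34)
21^64 ≡ 1^2 = 1 (mod 34)
21^128 ≡ 1^2 = 1 (mod 34)
21^256 ≡ 1^2 = 1 (mod 34)
21^512 ≡ 1^2 = 1 (mod 34)
21^881 = 21^512 * 21^256 * 21^64 * 21^32 * 21^16 * 21^1 ≡ 1 * 1 * 1 * 1 * 1 * 21 (mod 34).
Accumulate the product:
1 * 1 = 1
1 * 1 = 1
1 * 1 = 1
1 * 1 = 1
1 * 21 = 21

21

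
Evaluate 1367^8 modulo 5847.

By square-and-multiply:
1367^1 ≡ 1367 (mod 5847)
1367^2 ≡ 1367^2 = 1868689 ≡ 3496 (mod 5847)
1367^4 ≡ 3496^2 = 12222016 ≡ 1786 (mod 5847)
1367^8 ≡ 1786^2 = 3189796 ≡ 3181 (mod 5847)
So 1367^8 ≡ 3181 (mod 5847).

3181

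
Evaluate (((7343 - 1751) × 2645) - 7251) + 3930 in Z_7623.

6522

7343 - 1751 = 5592
5592 × 2645 = 14790840 ≡ 2220 (mod 7623)
2220 - 7251 = -5031 ≡ 2592 (mod 7623)
2592 + 3930 = 6522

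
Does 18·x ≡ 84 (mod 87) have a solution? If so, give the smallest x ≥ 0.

gcd(18, 87) = 3, and 3 | 84, so solutions exist.
Divide through by 3: 6·x ≡ 28 mod 29.
6⁻¹ ≡ 5 (mod 29).
x ≡ 5·28 ≡ 24 (mod 29).
The smallest non-negative solution is x = 24.

24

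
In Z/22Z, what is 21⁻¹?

Apply the Euclidean algorithm and back-substitute:
22 = 1*21 + 1
21 = 21*1 + 0
gcd(21, 22) = 1, so the inverse exists.
Back-substitute for 1:
1 = 1*22 − 1*21
So 21⁻¹ ≡ −1 ≡ 21 (mod 22).

21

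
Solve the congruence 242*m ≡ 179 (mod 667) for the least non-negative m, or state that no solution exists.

450

gcd(242, 667) = 1, so a unique solution mod 667 exists.
242⁻¹ ≡ 554 (mod 667).
m ≡ 554*179 ≡ 450 (mod 667).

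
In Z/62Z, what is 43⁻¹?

Apply the Euclidean algorithm and back-substitute:
62 = 1·43 + 19
43 = 2·19 + 5
19 = 3·5 + 4
5 = 1·4 + 1
4 = 4·1 + 0
gcd(43, 62) = 1, so the inverse exists.
Back-substitute for 1:
1 = 1·5 − 1·4
  = −1·19 + 4·5
  = 4·43 − 9·19
  = −9·62 + 13·43
So 43⁻¹ ≡ 13 (mod 62).

13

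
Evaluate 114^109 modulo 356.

324

Compute successive squares:
109 in binary is 1101101, i.e. 109 = 64 + 32 + 8 + 4 + 1.
114^1 ≡ 114 (mod 356)
114^2 ≡ 114^2 = 12996 ≡ 180 (mod 356)
114^4 ≡ 180^2 = 32400 ≡ 4 (mod 356)
114^8 ≡ 4^2 = 16 (mod 356)
114^16 ≡ 16^2 = 256 (mod 356)
114^32 ≡ 256^2 = 65536 ≡ 32 (mod 356)
114^64 ≡ 32^2 = 1024 ≡ 312 (mod 356)
114^109 = 114^64 · 114^32 · 114^8 · 114^4 · 114^1 ≡ 312 · 32 · 16 · 4 · 114 (mod 356).
Accumulate the product:
312 · 32 = 9984 ≡ 16
16 · 16 = 256
256 · 4 = 1024 ≡ 312
312 · 114 = 35568 ≡ 324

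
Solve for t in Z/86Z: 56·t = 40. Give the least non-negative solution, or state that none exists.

gcd(56, 86) = 2, and 2 | 40, so solutions exist.
Divide through by 2: 28·t mod 43 = 20.
28⁻¹ ≡ 20 (mod 43).
t ≡ 20·20 ≡ 13 (mod 43).
The smallest non-negative solution is t = 13.

13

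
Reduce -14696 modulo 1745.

-14696 = -9*1745 + 1009, so -14696 ≡ 1009 (mod 1745).

1009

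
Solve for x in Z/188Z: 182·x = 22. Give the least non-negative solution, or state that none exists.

59

gcd(182, 188) = 2, and 2 | 22, so solutions exist.
Divide through by 2: 91·x ≡ 11 mod 94.
91⁻¹ ≡ 31 (mod 94).
x ≡ 31·11 ≡ 59 (mod 94).
The smallest non-negative solution is x = 59.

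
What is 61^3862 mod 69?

31

3862 in binary is 111100010110, i.e. 3862 = 2048 + 1024 + 512 + 256 + 16 + 4 + 2.
61^1 ≡ 61 (mod 69)
61^2 ≡ 61^2 = 3721 ≡ 64 (mod 69)
61^4 ≡ 64^2 = 4096 ≡ 25 (mod 69)
61^8 ≡ 25^2 = 625 ≡ 4 (mod 69)
61^16 ≡ 4^2 = 16 (mod 69)
61^32 ≡ 16^2 = 256 ≡ 49 (mod 69)
61^64 ≡ 49^2 = 2401 ≡ 55 (mod 69)
61^128 ≡ 55^2 = 3025 ≡ 58 (mod 69)
61^256 ≡ 58^2 = 3364 ≡ 52 (mod 69)
61^512 ≡ 52^2 = 2704 ≡ 13 (mod 69)
61^1024 ≡ 13^2 = 169 ≡ 31 (mod 69)
61^2048 ≡ 31^2 = 961 ≡ 64 (mod 69)
61^3862 = 61^2048 * 61^1024 * 61^512 * 61^256 * 61^16 * 61^4 * 61^2 ≡ 64 * 31 * 13 * 52 * 16 * 25 * 64 (mod 69).
Accumulate the product:
64 * 31 = 1984 ≡ 52
52 * 13 = 676 ≡ 55
55 * 52 = 2860 ≡ 31
31 * 16 = 496 ≡ 13
13 * 25 = 325 ≡ 49
49 * 64 = 3136 ≡ 31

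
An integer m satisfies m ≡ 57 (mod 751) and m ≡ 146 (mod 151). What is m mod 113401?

68398

751⁻¹ mod 151: 751·113 ≡ 1 (mod 151), so 751⁻¹ ≡ 113.
m = 57 + 751·((146 − 57)·113 mod 151) = 57 + 751·91 = 68398.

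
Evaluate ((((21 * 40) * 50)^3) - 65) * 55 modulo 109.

21 * 40 = 840 ≡ 77 (mod 109)
77 * 50 = 3850 ≡ 35 (mod 109)
(35)^3 ≡ 38 (mod 109)
38 - 65 = -27 ≡ 82 (mod 109)
82 * 55 = 4510 ≡ 41 (mod 109)

41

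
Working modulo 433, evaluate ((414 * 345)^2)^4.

414 * 345 = 142830 ≡ 373 (mod 433)
(373)^2 ≡ 136 (mod 433)
(136)^4 ≡ 407 (mod 433)

407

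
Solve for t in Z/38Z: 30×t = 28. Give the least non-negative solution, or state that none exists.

gcd(30, 38) = 2, and 2 | 28, so solutions exist.
Divide through by 2: 15×t ≡ 14 mod 19.
15⁻¹ ≡ 14 (mod 19).
t ≡ 14×14 ≡ 6 (mod 19).
The smallest non-negative solution is t = 6.

6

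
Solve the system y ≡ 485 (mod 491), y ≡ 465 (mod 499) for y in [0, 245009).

124217

491⁻¹ mod 499: 491×187 ≡ 1 (mod 499), so 491⁻¹ ≡ 187.
y = 485 + 491×((465 − 485)×187 mod 499) = 485 + 491×252 = 124217.
Check: 124217 mod 491 = 485, 124217 mod 499 = 465. ✓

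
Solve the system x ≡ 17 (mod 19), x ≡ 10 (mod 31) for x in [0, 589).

568

19⁻¹ mod 31: 19*18 ≡ 1 (mod 31), so 19⁻¹ ≡ 18.
x = 17 + 19*((10 − 17)*18 mod 31) = 17 + 19*29 = 568.
Check: 568 mod 19 = 17, 568 mod 31 = 10. ✓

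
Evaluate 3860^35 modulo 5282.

35 in binary is 100011, i.e. 35 = 32 + 2 + 1.
3860^1 ≡ 3860 (mod 5282)
3860^2 ≡ 3860^2 = 14899600 ≡ 4360 (mod 5282)
3860^4 ≡ 4360^2 = 19009600 ≡ 4964 (mod 5282)
3860^8 ≡ 4964^2 = 24641296 ≡ 766 (mod 5282)
3860^16 ≡ 766^2 = 586756 ≡ 454 (mod 5282)
3860^32 ≡ 454^2 = 206116 ≡ 118 (mod 5282)
3860^35 = 3860^32 * 3860^2 * 3860^1 ≡ 118 * 4360 * 3860 (mod 5282).
Accumulate the product:
118 * 4360 = 514480 ≡ 2126
2126 * 3860 = 8206360 ≡ 3414

3414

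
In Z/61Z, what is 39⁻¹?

61 = 1*39 + 22
39 = 1*22 + 17
22 = 1*17 + 5
17 = 3*5 + 2
5 = 2*2 + 1
2 = 2*1 + 0
gcd(39, 61) = 1, so the inverse exists.
Back-substitute for 1:
1 = 1*5 − 2*2
  = −2*17 + 7*5
  = 7*22 − 9*17
  = −9*39 + 16*22
  = 16*61 − 25*39
So 39⁻¹ ≡ −25 ≡ 36 (mod 61).

36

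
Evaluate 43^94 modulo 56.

1

Compute successive squares:
94 in binary is 1011110, i.e. 94 = 64 + 16 + 8 + 4 + 2.
43^1 ≡ 43 (mod 56)
43^2 ≡ 43^2 = 1849 ≡ 1 (mod 56)
43^4 ≡ 1^2 = 1 (mod 56)
43^8 ≡ 1^2 = 1 (mod 56)
43^16 ≡ 1^2 = 1 (mod 56)
43^32 ≡ 1^2 = 1 (mod 56)
43^64 ≡ 1^2 = 1 (mod 56)
43^94 = 43^64 * 43^16 * 43^8 * 43^4 * 43^2 ≡ 1 * 1 * 1 * 1 * 1 (mod 56).
Accumulate the product:
1 * 1 = 1
1 * 1 = 1
1 * 1 = 1
1 * 1 = 1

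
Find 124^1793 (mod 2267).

1983

1793 in binary is 11100000001, i.e. 1793 = 1024 + 512 + 256 + 1.
124^1 ≡ 124 (mod 2267)
124^2 ≡ 124^2 = 15376 ≡ 1774 (mod 2267)
124^4 ≡ 1774^2 = 3147076 ≡ 480 (mod 2267)
124^8 ≡ 480^2 = 230400 ≡ 1433 (mod 2267)
124^16 ≡ 1433^2 = 2053489 ≡ 1854 (mod 2267)
124^32 ≡ 1854^2 = 3437316 ≡ 544 (mod 2267)
124^64 ≡ 544^2 = 295936 ≡ 1226 (mod 2267)
124^128 ≡ 1226^2 = 1503076 ≡ 55 (mod 2267)
124^256 ≡ 55^2 = 3025 ≡ 758 (mod 2267)
124^512 ≡ 758^2 = 574564 ≡ 1013 (mod 2267)
124^1024 ≡ 1013^2 = 1026169 ≡ 1485 (mod 2267)
124^1793 = 124^1024 × 124^512 × 124^256 × 124^1 ≡ 1485 × 1013 × 758 × 124 (mod 2267).
Accumulate the product:
1485 × 1013 = 1504305 ≡ 1284
1284 × 758 = 973272 ≡ 729
729 × 124 = 90396 ≡ 1983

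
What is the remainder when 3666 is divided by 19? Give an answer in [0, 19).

3666 = 192×19 + 18, so 3666 ≡ 18 (mod 19).

18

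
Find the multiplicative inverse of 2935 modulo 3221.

2534

Run the extended Euclidean algorithm:
3221 = 1*2935 + 286
2935 = 10*286 + 75
286 = 3*75 + 61
75 = 1*61 + 14
61 = 4*14 + 5
14 = 2*5 + 4
5 = 1*4 + 1
4 = 4*1 + 0
gcd(2935, 3221) = 1, so the inverse exists.
Back-substitute for 1:
1 = 1*5 − 1*4
  = −1*14 + 3*5
  = 3*61 − 13*14
  = −13*75 + 16*61
  = 16*286 − 61*75
  = −61*2935 + 626*286
  = 626*3221 − 687*2935
So 2935⁻¹ ≡ −687 ≡ 2534 (mod 3221).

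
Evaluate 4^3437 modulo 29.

28

Using repeated squaring:
4^1 ≡ 4 (mod 29)
4^2 ≡ 4^2 = 16 (mod 29)
4^4 ≡ 16^2 = 256 ≡ 24 (mod 29)
4^8 ≡ 24^2 = 576 ≡ 25 (mod 29)
4^16 ≡ 25^2 = 625 ≡ 16 (mod 29)
4^32 ≡ 16^2 = 256 ≡ 24 (mod 29)
4^64 ≡ 24^2 = 576 ≡ 25 (mod 29)
4^128 ≡ 25^2 = 625 ≡ 16 (mod 29)
4^256 ≡ 16^2 = 256 ≡ 24 (mod 29)
4^512 ≡ 24^2 = 576 ≡ 25 (mod 29)
4^1024 ≡ 25^2 = 625 ≡ 16 (mod 29)
4^2048 ≡ 16^2 = 256 ≡ 24 (mod 29)
4^3437 = 4^2048 × 4^1024 × 4^256 × 4^64 × 4^32 × 4^8 × 4^4 × 4^1 ≡ 24 × 16 × 24 × 25 × 24 × 25 × 24 × 4 (mod 29).
Accumulate the product:
24 × 16 = 384 ≡ 7
7 × 24 = 168 ≡ 23
23 × 25 = 575 ≡ 24
24 × 24 = 576 ≡ 25
25 × 25 = 625 ≡ 16
16 × 24 = 384 ≡ 7
7 × 4 = 28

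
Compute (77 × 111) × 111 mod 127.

27

77 × 111 = 8547 ≡ 38 (mod 127)
38 × 111 = 4218 ≡ 27 (mod 127)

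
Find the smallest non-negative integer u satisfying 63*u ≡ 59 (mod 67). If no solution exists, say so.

gcd(63, 67) = 1, so a unique solution mod 67 exists.
63⁻¹ ≡ 50 (mod 67).
u ≡ 50*59 ≡ 2 (mod 67).

2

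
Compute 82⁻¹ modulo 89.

38

Run the extended Euclidean algorithm:
89 = 1·82 + 7
82 = 11·7 + 5
7 = 1·5 + 2
5 = 2·2 + 1
2 = 2·1 + 0
gcd(82, 89) = 1, so the inverse exists.
Back-substitute for 1:
1 = 1·5 − 2·2
  = −2·7 + 3·5
  = 3·82 − 35·7
  = −35·89 + 38·82
So 82⁻¹ ≡ 38 (mod 89).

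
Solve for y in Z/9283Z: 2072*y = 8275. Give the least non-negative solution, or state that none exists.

3512

gcd(2072, 9283) = 1, so a unique solution mod 9283 exists.
2072⁻¹ ≡ 7585 (mod 9283).
y ≡ 7585*8275 ≡ 3512 (mod 9283).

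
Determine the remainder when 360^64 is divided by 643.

Compute successive squares:
360^1 ≡ 360 (mod 643)
360^2 ≡ 360^2 = 129600 ≡ 357 (mod 643)
360^4 ≡ 357^2 = 127449 ≡ 135 (mod 643)
360^8 ≡ 135^2 = 18225 ≡ 221 (mod 643)
360^16 ≡ 221^2 = 48841 ≡ 616 (mod 643)
360^32 ≡ 616^2 = 379456 ≡ 86 (mod 643)
360^64 ≡ 86^2 = 7396 ≡ 323 (mod 643)
So 360^64 ≡ 323 (mod 643).

323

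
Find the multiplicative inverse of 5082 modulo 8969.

6207

8969 = 1·5082 + 3887
5082 = 1·3887 + 1195
3887 = 3·1195 + 302
1195 = 3·302 + 289
302 = 1·289 + 13
289 = 22·13 + 3
13 = 4·3 + 1
3 = 3·1 + 0
gcd(5082, 8969) = 1, so the inverse exists.
Bézout: 1 = 1565·8969 − 2762·5082.
So 5082⁻¹ ≡ −2762 ≡ 6207 (mod 8969).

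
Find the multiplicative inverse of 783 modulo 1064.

Run the extended Euclidean algorithm:
1064 = 1×783 + 281
783 = 2×281 + 221
281 = 1×221 + 60
221 = 3×60 + 41
60 = 1×41 + 19
41 = 2×19 + 3
19 = 6×3 + 1
3 = 3×1 + 0
gcd(783, 1064) = 1, so the inverse exists.
Back-substitute for 1:
1 = 1×19 − 6×3
  = −6×41 + 13×19
  = 13×60 − 19×41
  = −19×221 + 70×60
  = 70×281 − 89×221
  = −89×783 + 248×281
  = 248×1064 − 337×783
So 783⁻¹ ≡ −337 ≡ 727 (mod 1064).

727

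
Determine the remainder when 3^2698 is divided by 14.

11

Compute successive squares:
2698 in binary is 101010001010, i.e. 2698 = 2048 + 512 + 128 + 8 + 2.
3^1 ≡ 3 (mod 14)
3^2 ≡ 3^2 = 9 (mod 14)
3^4 ≡ 9^2 = 81 ≡ 11 (mod 14)
3^8 ≡ 11^2 = 121 ≡ 9 (mod 14)
3^16 ≡ 9^2 = 81 ≡ 11 (mod 14)
3^32 ≡ 11^2 = 121 ≡ 9 (mod 14)
3^64 ≡ 9^2 = 81 ≡ 11 (mod 14)
3^128 ≡ 11^2 = 121 ≡ 9 (mod 14)
3^256 ≡ 9^2 = 81 ≡ 11 (mod 14)
3^512 ≡ 11^2 = 121 ≡ 9 (mod 14)
3^1024 ≡ 9^2 = 81 ≡ 11 (mod 14)
3^2048 ≡ 11^2 = 121 ≡ 9 (mod 14)
3^2698 = 3^2048 · 3^512 · 3^128 · 3^8 · 3^2 ≡ 9 · 9 · 9 · 9 · 9 (mod 14).
Accumulate the product:
9 · 9 = 81 ≡ 11
11 · 9 = 99 ≡ 1
1 · 9 = 9
9 · 9 = 81 ≡ 11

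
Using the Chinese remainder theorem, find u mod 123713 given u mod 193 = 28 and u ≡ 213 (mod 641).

193⁻¹ mod 641: 193*93 ≡ 1 (mod 641), so 193⁻¹ ≡ 93.
u = 28 + 193*((213 − 28)*93 mod 641) = 28 + 193*539 = 104055.

104055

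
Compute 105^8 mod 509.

Compute successive squares:
105^1 ≡ 105 (mod 509)
105^2 ≡ 105^2 = 11025 ≡ 336 (mod 509)
105^4 ≡ 336^2 = 112896 ≡ 407 (mod 509)
105^8 ≡ 407^2 = 165649 ≡ 224 (mod 509)
So 105^8 ≡ 224 (mod 509).

224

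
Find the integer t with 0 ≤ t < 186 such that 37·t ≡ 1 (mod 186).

By the extended Euclidean algorithm:
186 = 5×37 + 1
37 = 37×1 + 0
gcd(37, 186) = 1, so the inverse exists.
Bézout: 1 = 1×186 − 5×37.
So 37⁻¹ ≡ −5 ≡ 181 (mod 186).

181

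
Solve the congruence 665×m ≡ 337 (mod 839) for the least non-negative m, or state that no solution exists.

gcd(665, 839) = 1, so a unique solution mod 839 exists.
665⁻¹ ≡ 487 (mod 839).
m ≡ 487×337 ≡ 514 (mod 839).

514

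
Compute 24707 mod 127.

69

24707 = 194·127 + 69, so 24707 ≡ 69 (mod 127).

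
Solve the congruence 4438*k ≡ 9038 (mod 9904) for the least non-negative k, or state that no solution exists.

2285

gcd(4438, 9904) = 2, and 2 | 9038, so solutions exist.
Divide through by 2: 2219*k = 4519 (mod 4952).
2219⁻¹ ≡ 395 (mod 4952).
k ≡ 395*4519 ≡ 2285 (mod 4952).
The smallest non-negative solution is k = 2285.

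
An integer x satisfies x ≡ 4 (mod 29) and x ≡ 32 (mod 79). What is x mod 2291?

1454

29⁻¹ mod 79: 29*30 ≡ 1 (mod 79), so 29⁻¹ ≡ 30.
x = 4 + 29*((32 − 4)*30 mod 79) = 4 + 29*50 = 1454.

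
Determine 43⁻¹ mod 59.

11

59 = 1*43 + 16
43 = 2*16 + 11
16 = 1*11 + 5
11 = 2*5 + 1
5 = 5*1 + 0
gcd(43, 59) = 1, so the inverse exists.
Back-substitute for 1:
1 = 1*11 − 2*5
  = −2*16 + 3*11
  = 3*43 − 8*16
  = −8*59 + 11*43
So 43⁻¹ ≡ 11 (mod 59).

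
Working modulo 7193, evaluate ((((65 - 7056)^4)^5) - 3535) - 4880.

65 - 7056 = -6991 ≡ 202 (mod 7193)
(202)^4 ≡ 2706 (mod 7193)
(2706)^5 ≡ 1665 (mod 7193)
1665 - 3535 = -1870 ≡ 5323 (mod 7193)
5323 - 4880 = 443

443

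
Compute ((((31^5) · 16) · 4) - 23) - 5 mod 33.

3

(31)^5 ≡ 1 (mod 33)
1 · 16 = 16
16 · 4 = 64 ≡ 31 (mod 33)
31 - 23 = 8
8 - 5 = 3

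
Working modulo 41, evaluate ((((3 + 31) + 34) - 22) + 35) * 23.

18

3 + 31 = 34
34 + 34 = 68 ≡ 27 (mod 41)
27 - 22 = 5
5 + 35 = 40
40 * 23 = 920 ≡ 18 (mod 41)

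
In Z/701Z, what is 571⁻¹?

275

701 = 1×571 + 130
571 = 4×130 + 51
130 = 2×51 + 28
51 = 1×28 + 23
28 = 1×23 + 5
23 = 4×5 + 3
5 = 1×3 + 2
3 = 1×2 + 1
2 = 2×1 + 0
gcd(571, 701) = 1, so the inverse exists.
Bézout: 1 = −224×701 + 275×571.
So 571⁻¹ ≡ 275 (mod 701).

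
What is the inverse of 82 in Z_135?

By the extended Euclidean algorithm:
135 = 1·82 + 53
82 = 1·53 + 29
53 = 1·29 + 24
29 = 1·24 + 5
24 = 4·5 + 4
5 = 1·4 + 1
4 = 4·1 + 0
gcd(82, 135) = 1, so the inverse exists.
Back-substitute for 1:
1 = 1·5 − 1·4
  = −1·24 + 5·5
  = 5·29 − 6·24
  = −6·53 + 11·29
  = 11·82 − 17·53
  = −17·135 + 28·82
So 82⁻¹ ≡ 28 (mod 135).

28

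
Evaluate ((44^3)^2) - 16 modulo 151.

82

(44)^3 ≡ 20 (mod 151)
(20)^2 ≡ 98 (mod 151)
98 - 16 = 82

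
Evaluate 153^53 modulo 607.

507

153^1 ≡ 153 (mod 607)
153^2 ≡ 153^2 = 23409 ≡ 343 (mod 607)
153^4 ≡ 343^2 = 117649 ≡ 498 (mod 607)
153^8 ≡ 498^2 = 248004 ≡ 348 (mod 607)
153^16 ≡ 348^2 = 121104 ≡ 311 (mod 607)
153^32 ≡ 311^2 = 96721 ≡ 208 (mod 607)
153^53 = 153^32 × 153^16 × 153^4 × 153^1 ≡ 208 × 311 × 498 × 153 (mod 607).
Accumulate the product:
208 × 311 = 64688 ≡ 346
346 × 498 = 172308 ≡ 527
527 × 153 = 80631 ≡ 507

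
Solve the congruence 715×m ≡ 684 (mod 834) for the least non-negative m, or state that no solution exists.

gcd(715, 834) = 1, so a unique solution mod 834 exists.
715⁻¹ ≡ 7 (mod 834).
m ≡ 7×684 ≡ 618 (mod 834).

618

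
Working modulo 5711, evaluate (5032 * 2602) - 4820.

4543

5032 * 2602 = 13093264 ≡ 3652 (mod 5711)
3652 - 4820 = -1168 ≡ 4543 (mod 5711)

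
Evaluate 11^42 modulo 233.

167

42 in binary is 101010, i.e. 42 = 32 + 8 + 2.
11^1 ≡ 11 (mod 233)
11^2 ≡ 11^2 = 121 (mod 233)
11^4 ≡ 121^2 = 14641 ≡ 195 (mod 233)
11^8 ≡ 195^2 = 38025 ≡ 46 (mod 233)
11^16 ≡ 46^2 = 2116 ≡ 19 (mod 233)
11^32 ≡ 19^2 = 361 ≡ 128 (mod 233)
11^42 = 11^32 * 11^8 * 11^2 ≡ 128 * 46 * 121 (mod 233).
Accumulate the product:
128 * 46 = 5888 ≡ 63
63 * 121 = 7623 ≡ 167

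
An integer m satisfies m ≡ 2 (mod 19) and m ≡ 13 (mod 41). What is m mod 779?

19⁻¹ mod 41: 19×13 ≡ 1 (mod 41), so 19⁻¹ ≡ 13.
m = 2 + 19×((13 − 2)×13 mod 41) = 2 + 19×20 = 382.

382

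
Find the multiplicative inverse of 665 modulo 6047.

6047 = 9·665 + 62
665 = 10·62 + 45
62 = 1·45 + 17
45 = 2·17 + 11
17 = 1·11 + 6
11 = 1·6 + 5
6 = 1·5 + 1
5 = 5·1 + 0
gcd(665, 6047) = 1, so the inverse exists.
Back-substitute for 1:
1 = 1·6 − 1·5
  = −1·11 + 2·6
  = 2·17 − 3·11
  = −3·45 + 8·17
  = 8·62 − 11·45
  = −11·665 + 118·62
  = 118·6047 − 1073·665
So 665⁻¹ ≡ −1073 ≡ 4974 (mod 6047).

4974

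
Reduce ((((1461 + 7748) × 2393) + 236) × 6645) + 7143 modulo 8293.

1097

1461 + 7748 = 9209 ≡ 916 (mod 8293)
916 × 2393 = 2191988 ≡ 2636 (mod 8293)
2636 + 236 = 2872
2872 × 6645 = 19084440 ≡ 2247 (mod 8293)
2247 + 7143 = 9390 ≡ 1097 (mod 8293)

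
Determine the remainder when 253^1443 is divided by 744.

373

1443 in binary is 10110100011, i.e. 1443 = 1024 + 256 + 128 + 32 + 2 + 1.
253^1 ≡ 253 (mod 744)
253^2 ≡ 253^2 = 64009 ≡ 25 (mod 744)
253^4 ≡ 25^2 = 625 (mod 744)
253^8 ≡ 625^2 = 390625 ≡ 25 (mod 744)
253^16 ≡ 25^2 = 625 (mod 744)
253^32 ≡ 625^2 = 390625 ≡ 25 (mod 744)
253^64 ≡ 25^2 = 625 (mod 744)
253^128 ≡ 625^2 = 390625 ≡ 25 (mod 744)
253^256 ≡ 25^2 = 625 (mod 744)
253^512 ≡ 625^2 = 390625 ≡ 25 (mod 744)
253^1024 ≡ 25^2 = 625 (mod 744)
253^1443 = 253^1024 · 253^256 · 253^128 · 253^32 · 253^2 · 253^1 ≡ 625 · 625 · 25 · 25 · 25 · 253 (mod 744).
Accumulate the product:
625 · 625 = 390625 ≡ 25
25 · 25 = 625
625 · 25 = 15625 ≡ 1
1 · 25 = 25
25 · 253 = 6325 ≡ 373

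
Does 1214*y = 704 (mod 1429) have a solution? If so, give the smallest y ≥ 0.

236

gcd(1214, 1429) = 1, so a unique solution mod 1429 exists.
1214⁻¹ ≡ 658 (mod 1429).
y ≡ 658*704 ≡ 236 (mod 1429).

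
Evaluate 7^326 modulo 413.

21

By square-and-multiply:
7^1 ≡ 7 (mod 413)
7^2 ≡ 7^2 = 49 (mod 413)
7^4 ≡ 49^2 = 2401 ≡ 336 (mod 413)
7^8 ≡ 336^2 = 112896 ≡ 147 (mod 413)
7^16 ≡ 147^2 = 21609 ≡ 133 (mod 413)
7^32 ≡ 133^2 = 17689 ≡ 343 (mod 413)
7^64 ≡ 343^2 = 117649 ≡ 357 (mod 413)
7^128 ≡ 357^2 = 127449 ≡ 245 (mod 413)
7^256 ≡ 245^2 = 60025 ≡ 140 (mod 413)
7^326 = 7^256 × 7^64 × 7^4 × 7^2 ≡ 140 × 357 × 336 × 49 (mod 413).
Accumulate the product:
140 × 357 = 49980 ≡ 7
7 × 336 = 2352 ≡ 287
287 × 49 = 14063 ≡ 21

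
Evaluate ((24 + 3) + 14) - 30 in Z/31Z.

24 + 3 = 27
27 + 14 = 41 ≡ 10 (mod 31)
10 - 30 = -20 ≡ 11 (mod 31)

11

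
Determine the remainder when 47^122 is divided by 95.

54

Compute successive squares:
122 in binary is 1111010, i.e. 122 = 64 + 32 + 16 + 8 + 2.
47^1 ≡ 47 (mod 95)
47^2 ≡ 47^2 = 2209 ≡ 24 (mod 95)
47^4 ≡ 24^2 = 576 ≡ 6 (mod 95)
47^8 ≡ 6^2 = 36 (mod 95)
47^16 ≡ 36^2 = 1296 ≡ 61 (mod 95)
47^32 ≡ 61^2 = 3721 ≡ 16 (mod 95)
47^64 ≡ 16^2 = 256 ≡ 66 (mod 95)
47^122 = 47^64 · 47^32 · 47^16 · 47^8 · 47^2 ≡ 66 · 16 · 61 · 36 · 24 (mod 95).
Accumulate the product:
66 · 16 = 1056 ≡ 11
11 · 61 = 671 ≡ 6
6 · 36 = 216 ≡ 26
26 · 24 = 624 ≡ 54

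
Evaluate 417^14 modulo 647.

Compute successive squares:
14 in binary is 1110, i.e. 14 = 8 + 4 + 2.
417^1 ≡ 417 (mod 647)
417^2 ≡ 417^2 = 173889 ≡ 493 (mod 647)
417^4 ≡ 493^2 = 243049 ≡ 424 (mod 647)
417^8 ≡ 424^2 = 179776 ≡ 557 (mod 647)
417^14 = 417^8 · 417^4 · 417^2 ≡ 557 · 424 · 493 (mod 647).
Accumulate the product:
557 · 424 = 236168 ≡ 13
13 · 493 = 6409 ≡ 586

586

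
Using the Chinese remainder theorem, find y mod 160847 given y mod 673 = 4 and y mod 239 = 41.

142007

673⁻¹ mod 239: 673*38 ≡ 1 (mod 239), so 673⁻¹ ≡ 38.
y = 4 + 673*((41 − 4)*38 mod 239) = 4 + 673*211 = 142007.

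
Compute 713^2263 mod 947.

655

713^1 ≡ 713 (mod 947)
713^2 ≡ 713^2 = 508369 ≡ 777 (mod 947)
713^4 ≡ 777^2 = 603729 ≡ 490 (mod 947)
713^8 ≡ 490^2 = 240100 ≡ 509 (mod 947)
713^16 ≡ 509^2 = 259081 ≡ 550 (mod 947)
713^32 ≡ 550^2 = 302500 ≡ 407 (mod 947)
713^64 ≡ 407^2 = 165649 ≡ 871 (mod 947)
713^128 ≡ 871^2 = 758641 ≡ 94 (mod 947)
713^256 ≡ 94^2 = 8836 ≡ 313 (mod 947)
713^512 ≡ 313^2 = 97969 ≡ 428 (mod 947)
713^1024 ≡ 428^2 = 183184 ≡ 413 (mod 947)
713^2048 ≡ 413^2 = 170569 ≡ 109 (mod 947)
713^2263 = 713^2048 · 713^128 · 713^64 · 713^16 · 713^4 · 713^2 · 713^1 ≡ 109 · 94 · 871 · 550 · 490 · 777 · 713 (mod 947).
Accumulate the product:
109 · 94 = 10246 ≡ 776
776 · 871 = 675896 ≡ 685
685 · 550 = 376750 ≡ 791
791 · 490 = 387590 ≡ 267
267 · 777 = 207459 ≡ 66
66 · 713 = 47058 ≡ 655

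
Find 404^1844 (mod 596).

Compute successive squares:
1844 in binary is 11100110100, i.e. 1844 = 1024 + 512 + 256 + 32 + 16 + 4.
404^1 ≡ 404 (mod 596)
404^2 ≡ 404^2 = 163216 ≡ 508 (mod 596)
404^4 ≡ 508^2 = 258064 ≡ 592 (mod 596)
404^8 ≡ 592^2 = 350464 ≡ 16 (mod 596)
404^16 ≡ 16^2 = 256 (mod 596)
404^32 ≡ 256^2 = 65536 ≡ 572 (mod 596)
404^64 ≡ 572^2 = 327184 ≡ 576 (mod 596)
404^128 ≡ 576^2 = 331776 ≡ 400 (mod 596)
404^256 ≡ 400^2 = 160000 ≡ 272 (mod 596)
404^512 ≡ 272^2 = 73984 ≡ 80 (mod 596)
404^1024 ≡ 80^2 = 6400 ≡ 440 (mod 596)
404^1844 = 404^1024 × 404^512 × 404^256 × 404^32 × 404^16 × 404^4 ≡ 440 × 80 × 272 × 572 × 256 × 592 (mod 596).
Accumulate the product:
440 × 80 = 35200 ≡ 36
36 × 272 = 9792 ≡ 256
256 × 572 = 146432 ≡ 412
412 × 256 = 105472 ≡ 576
576 × 592 = 340992 ≡ 80

80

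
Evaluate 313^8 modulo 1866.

Compute successive squares:
313^1 ≡ 313 (mod 1866)
313^2 ≡ 313^2 = 97969 ≡ 937 (mod 1866)
313^4 ≡ 937^2 = 877969 ≡ 949 (mod 1866)
313^8 ≡ 949^2 = 900601 ≡ 1189 (mod 1866)
So 313^8 ≡ 1189 (mod 1866).

1189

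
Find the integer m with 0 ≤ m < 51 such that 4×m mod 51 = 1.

13

51 = 12×4 + 3
4 = 1×3 + 1
3 = 3×1 + 0
gcd(4, 51) = 1, so the inverse exists.
Back-substitute for 1:
1 = 1×4 − 1×3
  = −1×51 + 13×4
So 4⁻¹ ≡ 13 (mod 51).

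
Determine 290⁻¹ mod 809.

756

Run the extended Euclidean algorithm:
809 = 2×290 + 229
290 = 1×229 + 61
229 = 3×61 + 46
61 = 1×46 + 15
46 = 3×15 + 1
15 = 15×1 + 0
gcd(290, 809) = 1, so the inverse exists.
Back-substitute for 1:
1 = 1×46 − 3×15
  = −3×61 + 4×46
  = 4×229 − 15×61
  = −15×290 + 19×229
  = 19×809 − 53×290
So 290⁻¹ ≡ −53 ≡ 756 (mod 809).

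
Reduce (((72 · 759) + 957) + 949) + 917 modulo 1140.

72 · 759 = 54648 ≡ 1068 (mod 1140)
1068 + 957 = 2025 ≡ 885 (mod 1140)
885 + 949 = 1834 ≡ 694 (mod 1140)
694 + 917 = 1611 ≡ 471 (mod 1140)

471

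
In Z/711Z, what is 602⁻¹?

287

711 = 1*602 + 109
602 = 5*109 + 57
109 = 1*57 + 52
57 = 1*52 + 5
52 = 10*5 + 2
5 = 2*2 + 1
2 = 2*1 + 0
gcd(602, 711) = 1, so the inverse exists.
Back-substitute for 1:
1 = 1*5 − 2*2
  = −2*52 + 21*5
  = 21*57 − 23*52
  = −23*109 + 44*57
  = 44*602 − 243*109
  = −243*711 + 287*602
So 602⁻¹ ≡ 287 (mod 711).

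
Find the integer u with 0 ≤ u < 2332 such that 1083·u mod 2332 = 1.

295

2332 = 2*1083 + 166
1083 = 6*166 + 87
166 = 1*87 + 79
87 = 1*79 + 8
79 = 9*8 + 7
8 = 1*7 + 1
7 = 7*1 + 0
gcd(1083, 2332) = 1, so the inverse exists.
Back-substitute for 1:
1 = 1*8 − 1*7
  = −1*79 + 10*8
  = 10*87 − 11*79
  = −11*166 + 21*87
  = 21*1083 − 137*166
  = −137*2332 + 295*1083
So 1083⁻¹ ≡ 295 (mod 2332).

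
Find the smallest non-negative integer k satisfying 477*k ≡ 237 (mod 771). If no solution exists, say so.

70

gcd(477, 771) = 3, and 3 | 237, so solutions exist.
Divide through by 3: 159*k = 79 (mod 257).
159⁻¹ ≡ 118 (mod 257).
k ≡ 118*79 ≡ 70 (mod 257).
The smallest non-negative solution is k = 70.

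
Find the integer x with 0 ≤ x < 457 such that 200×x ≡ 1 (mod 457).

16

Apply the Euclidean algorithm and back-substitute:
457 = 2*200 + 57
200 = 3*57 + 29
57 = 1*29 + 28
29 = 1*28 + 1
28 = 28*1 + 0
gcd(200, 457) = 1, so the inverse exists.
Bézout: 1 = −7*457 + 16*200.
So 200⁻¹ ≡ 16 (mod 457).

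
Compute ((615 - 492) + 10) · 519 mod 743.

615 - 492 = 123
123 + 10 = 133
133 · 519 = 69027 ≡ 671 (mod 743)

671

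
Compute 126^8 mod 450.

126

126^1 ≡ 126 (mod 450)
126^2 ≡ 126^2 = 15876 ≡ 126 (mod 450)
126^4 ≡ 126^2 = 15876 ≡ 126 (mod 450)
126^8 ≡ 126^2 = 15876 ≡ 126 (mod 450)
So 126^8 ≡ 126 (mod 450).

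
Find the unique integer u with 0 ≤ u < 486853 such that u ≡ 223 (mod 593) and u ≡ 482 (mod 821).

593⁻¹ mod 821: 593*18 ≡ 1 (mod 821), so 593⁻¹ ≡ 18.
u = 223 + 593*((482 − 223)*18 mod 821) = 223 + 593*557 = 330524.

330524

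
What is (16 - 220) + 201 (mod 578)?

575

16 - 220 = -204 ≡ 374 (mod 578)
374 + 201 = 575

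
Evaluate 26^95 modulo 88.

26^1 ≡ 26 (mod 88)
26^2 ≡ 26^2 = 676 ≡ 60 (mod 88)
26^4 ≡ 60^2 = 3600 ≡ 80 (mod 88)
26^8 ≡ 80^2 = 6400 ≡ 64 (mod 88)
26^16 ≡ 64^2 = 4096 ≡ 48 (mod 88)
26^32 ≡ 48^2 = 2304 ≡ 16 (mod 88)
26^64 ≡ 16^2 = 256 ≡ 80 (mod 88)
26^95 = 26^64 · 26^16 · 26^8 · 26^4 · 26^2 · 26^1 ≡ 80 · 48 · 64 · 80 · 60 · 26 (mod 88).
Accumulate the product:
80 · 48 = 3840 ≡ 56
56 · 64 = 3584 ≡ 64
64 · 80 = 5120 ≡ 16
16 · 60 = 960 ≡ 80
80 · 26 = 2080 ≡ 56

56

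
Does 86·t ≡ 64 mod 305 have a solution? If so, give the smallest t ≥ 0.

249

gcd(86, 305) = 1, so a unique solution mod 305 exists.
86⁻¹ ≡ 266 (mod 305).
t ≡ 266·64 ≡ 249 (mod 305).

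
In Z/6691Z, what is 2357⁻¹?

3997

Apply the Euclidean algorithm and back-substitute:
6691 = 2·2357 + 1977
2357 = 1·1977 + 380
1977 = 5·380 + 77
380 = 4·77 + 72
77 = 1·72 + 5
72 = 14·5 + 2
5 = 2·2 + 1
2 = 2·1 + 0
gcd(2357, 6691) = 1, so the inverse exists.
Bézout: 1 = 949·6691 − 2694·2357.
So 2357⁻¹ ≡ −2694 ≡ 3997 (mod 6691).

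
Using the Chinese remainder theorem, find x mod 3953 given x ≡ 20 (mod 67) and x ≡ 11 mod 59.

1427

67⁻¹ mod 59: 67×37 ≡ 1 (mod 59), so 67⁻¹ ≡ 37.
x = 20 + 67×((11 − 20)×37 mod 59) = 20 + 67×21 = 1427.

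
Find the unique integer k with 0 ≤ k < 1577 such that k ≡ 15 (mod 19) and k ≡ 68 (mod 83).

566

19⁻¹ mod 83: 19*35 ≡ 1 (mod 83), so 19⁻¹ ≡ 35.
k = 15 + 19*((68 − 15)*35 mod 83) = 15 + 19*29 = 566.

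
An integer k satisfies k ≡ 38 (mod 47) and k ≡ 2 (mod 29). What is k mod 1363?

47⁻¹ mod 29: 47·21 ≡ 1 (mod 29), so 47⁻¹ ≡ 21.
k = 38 + 47·((2 − 38)·21 mod 29) = 38 + 47·27 = 1307.

1307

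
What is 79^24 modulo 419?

By square-and-multiply:
79^1 ≡ 79 (mod 419)
79^2 ≡ 79^2 = 6241 ≡ 375 (mod 419)
79^4 ≡ 375^2 = 140625 ≡ 260 (mod 419)
79^8 ≡ 260^2 = 67600 ≡ 141 (mod 419)
79^16 ≡ 141^2 = 19881 ≡ 188 (mod 419)
79^24 = 79^16 · 79^8 ≡ 188 · 141 (mod 419).
188 · 141 = 26508 ≡ 111 (mod 419).

111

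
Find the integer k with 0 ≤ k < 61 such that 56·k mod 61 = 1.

12

Run the extended Euclidean algorithm:
61 = 1·56 + 5
56 = 11·5 + 1
5 = 5·1 + 0
gcd(56, 61) = 1, so the inverse exists.
Back-substitute for 1:
1 = 1·56 − 11·5
  = −11·61 + 12·56
So 56⁻¹ ≡ 12 (mod 61).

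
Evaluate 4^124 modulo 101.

By square-and-multiply:
4^1 ≡ 4 (mod 101)
4^2 ≡ 4^2 = 16 (mod 101)
4^4 ≡ 16^2 = 256 ≡ 54 (mod 101)
4^8 ≡ 54^2 = 2916 ≡ 88 (mod 101)
4^16 ≡ 88^2 = 7744 ≡ 68 (mod 101)
4^32 ≡ 68^2 = 4624 ≡ 79 (mod 101)
4^64 ≡ 79^2 = 6241 ≡ 80 (mod 101)
4^124 = 4^64 * 4^32 * 4^16 * 4^8 * 4^4 ≡ 80 * 79 * 68 * 88 * 54 (mod 101).
Accumulate the product:
80 * 79 = 6320 ≡ 58
58 * 68 = 3944 ≡ 5
5 * 88 = 440 ≡ 36
36 * 54 = 1944 ≡ 25

25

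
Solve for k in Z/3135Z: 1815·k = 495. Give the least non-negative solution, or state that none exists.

2

gcd(1815, 3135) = 165, and 165 | 495, so solutions exist.
Divide through by 165: 11·k ≡ 3 mod 19.
11⁻¹ ≡ 7 (mod 19).
k ≡ 7·3 ≡ 2 (mod 19).
The smallest non-negative solution is k = 2.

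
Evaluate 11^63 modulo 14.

By square-and-multiply:
63 in binary is 111111, i.e. 63 = 32 + 16 + 8 + 4 + 2 + 1.
11^1 ≡ 11 (mod 14)
11^2 ≡ 11^2 = 121 ≡ 9 (mod 14)
11^4 ≡ 9^2 = 81 ≡ 11 (mod 14)
11^8 ≡ 11^2 = 121 ≡ 9 (mod 14)
11^16 ≡ 9^2 = 81 ≡ 11 (mod 14)
11^32 ≡ 11^2 = 121 ≡ 9 (mod 14)
11^63 = 11^32 × 11^16 × 11^8 × 11^4 × 11^2 × 11^1 ≡ 9 × 11 × 9 × 11 × 9 × 11 (mod 14).
Accumulate the product:
9 × 11 = 99 ≡ 1
1 × 9 = 9
9 × 11 = 99 ≡ 1
1 × 9 = 9
9 × 11 = 99 ≡ 1

1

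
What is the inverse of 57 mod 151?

53

Apply the Euclidean algorithm and back-substitute:
151 = 2·57 + 37
57 = 1·37 + 20
37 = 1·20 + 17
20 = 1·17 + 3
17 = 5·3 + 2
3 = 1·2 + 1
2 = 2·1 + 0
gcd(57, 151) = 1, so the inverse exists.
Bézout: 1 = −20·151 + 53·57.
So 57⁻¹ ≡ 53 (mod 151).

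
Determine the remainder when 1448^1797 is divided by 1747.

1448^1 ≡ 1448 (mod 1747)
1448^2 ≡ 1448^2 = 2096704 ≡ 304 (mod 1747)
1448^4 ≡ 304^2 = 92416 ≡ 1572 (mod 1747)
1448^8 ≡ 1572^2 = 2471184 ≡ 926 (mod 1747)
1448^16 ≡ 926^2 = 857476 ≡ 1446 (mod 1747)
1448^32 ≡ 1446^2 = 2090916 ≡ 1504 (mod 1747)
1448^64 ≡ 1504^2 = 2262016 ≡ 1398 (mod 1747)
1448^128 ≡ 1398^2 = 1954404 ≡ 1258 (mod 1747)
1448^256 ≡ 1258^2 = 1582564 ≡ 1529 (mod 1747)
1448^512 ≡ 1529^2 = 2337841 ≡ 355 (mod 1747)
1448^1024 ≡ 355^2 = 126025 ≡ 241 (mod 1747)
1448^1797 = 1448^1024 · 1448^512 · 1448^256 · 1448^4 · 1448^1 ≡ 241 · 355 · 1529 · 1572 · 1448 (mod 1747).
Accumulate the product:
241 · 355 = 85555 ≡ 1699
1699 · 1529 = 2597771 ≡ 1729
1729 · 1572 = 2717988 ≡ 1403
1403 · 1448 = 2031544 ≡ 1530

1530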